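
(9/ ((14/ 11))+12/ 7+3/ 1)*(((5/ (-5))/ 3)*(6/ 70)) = -33/ 98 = -0.34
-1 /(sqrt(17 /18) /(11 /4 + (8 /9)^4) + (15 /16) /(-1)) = 11017658880 * sqrt(34) /177547050769 + 627359042000 /532641152307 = 1.54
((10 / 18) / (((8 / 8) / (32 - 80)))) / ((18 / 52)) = -2080 / 27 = -77.04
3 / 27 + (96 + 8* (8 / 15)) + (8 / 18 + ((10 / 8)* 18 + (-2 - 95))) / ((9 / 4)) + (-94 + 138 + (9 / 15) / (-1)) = 8980 / 81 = 110.86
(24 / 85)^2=576 / 7225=0.08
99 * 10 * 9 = 8910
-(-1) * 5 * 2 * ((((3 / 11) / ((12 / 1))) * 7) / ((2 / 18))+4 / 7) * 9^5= 182166165 / 154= 1182897.18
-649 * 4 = -2596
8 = 8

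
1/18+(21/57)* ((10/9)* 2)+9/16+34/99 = 1.78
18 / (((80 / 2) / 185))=333 / 4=83.25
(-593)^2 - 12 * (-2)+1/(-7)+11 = 2461787/7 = 351683.86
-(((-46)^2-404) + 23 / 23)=-1713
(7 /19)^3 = 343 /6859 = 0.05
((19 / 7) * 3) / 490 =57 / 3430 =0.02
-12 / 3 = -4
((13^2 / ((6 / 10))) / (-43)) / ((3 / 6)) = -13.10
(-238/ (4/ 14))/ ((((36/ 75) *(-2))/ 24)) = 20825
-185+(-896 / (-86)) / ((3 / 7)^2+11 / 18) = -5181319 / 30143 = -171.89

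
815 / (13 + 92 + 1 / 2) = 1630 / 211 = 7.73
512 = 512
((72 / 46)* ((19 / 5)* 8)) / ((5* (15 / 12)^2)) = 87552 / 14375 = 6.09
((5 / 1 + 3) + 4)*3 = 36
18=18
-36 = -36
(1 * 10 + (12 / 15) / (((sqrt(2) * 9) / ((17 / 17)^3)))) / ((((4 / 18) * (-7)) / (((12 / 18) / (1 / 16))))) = -480 / 7 - 32 * sqrt(2) / 105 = -69.00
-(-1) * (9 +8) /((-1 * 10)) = -17 /10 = -1.70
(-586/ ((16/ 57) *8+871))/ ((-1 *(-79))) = -33402/ 3932225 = -0.01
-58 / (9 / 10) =-580 / 9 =-64.44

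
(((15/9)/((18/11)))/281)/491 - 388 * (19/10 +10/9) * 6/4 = -65283185911/37252170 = -1752.47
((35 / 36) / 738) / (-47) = -35 / 1248696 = -0.00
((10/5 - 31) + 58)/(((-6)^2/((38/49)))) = 551/882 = 0.62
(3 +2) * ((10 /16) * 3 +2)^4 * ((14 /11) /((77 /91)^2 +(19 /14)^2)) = 53533741807 /95434240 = 560.95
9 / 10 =0.90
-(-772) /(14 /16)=6176 /7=882.29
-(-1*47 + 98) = -51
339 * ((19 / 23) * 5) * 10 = 322050 / 23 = 14002.17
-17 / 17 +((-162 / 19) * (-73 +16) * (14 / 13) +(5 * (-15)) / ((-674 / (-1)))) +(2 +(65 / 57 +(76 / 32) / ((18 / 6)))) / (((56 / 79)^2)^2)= 537.85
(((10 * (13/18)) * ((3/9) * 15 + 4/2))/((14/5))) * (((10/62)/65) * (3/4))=0.03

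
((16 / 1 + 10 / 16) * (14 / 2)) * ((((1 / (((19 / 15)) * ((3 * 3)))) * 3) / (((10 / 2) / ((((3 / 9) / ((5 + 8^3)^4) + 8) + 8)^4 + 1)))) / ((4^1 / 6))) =3388335064373626380009517130942108784746122111723289 / 5627330734595141951803450561092909565653895896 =602121.19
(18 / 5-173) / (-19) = 847 / 95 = 8.92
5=5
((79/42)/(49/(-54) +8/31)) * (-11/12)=80817/30436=2.66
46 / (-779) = -46 / 779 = -0.06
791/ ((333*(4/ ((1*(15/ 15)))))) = 791/ 1332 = 0.59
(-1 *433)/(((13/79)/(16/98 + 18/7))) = -4583738/637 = -7195.82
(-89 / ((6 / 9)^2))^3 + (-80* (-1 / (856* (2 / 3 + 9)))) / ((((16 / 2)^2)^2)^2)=-209020677036834801 / 26029850624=-8030037.52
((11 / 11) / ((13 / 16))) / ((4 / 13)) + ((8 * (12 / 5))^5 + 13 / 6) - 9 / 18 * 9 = 2609194.30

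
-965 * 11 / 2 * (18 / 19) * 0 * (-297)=0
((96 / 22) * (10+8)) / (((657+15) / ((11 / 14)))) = 0.09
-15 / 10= -1.50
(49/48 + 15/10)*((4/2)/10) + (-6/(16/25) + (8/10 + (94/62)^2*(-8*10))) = -44274257/230640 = -191.96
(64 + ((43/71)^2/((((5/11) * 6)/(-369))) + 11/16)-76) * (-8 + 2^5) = -73727043/50410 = -1462.55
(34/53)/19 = 34/1007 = 0.03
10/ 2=5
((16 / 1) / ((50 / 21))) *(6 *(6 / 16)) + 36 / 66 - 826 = -810.33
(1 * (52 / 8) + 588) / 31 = 1189 / 62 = 19.18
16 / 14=8 / 7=1.14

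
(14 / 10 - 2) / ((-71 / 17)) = 51 / 355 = 0.14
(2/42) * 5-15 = -310/21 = -14.76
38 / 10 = 19 / 5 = 3.80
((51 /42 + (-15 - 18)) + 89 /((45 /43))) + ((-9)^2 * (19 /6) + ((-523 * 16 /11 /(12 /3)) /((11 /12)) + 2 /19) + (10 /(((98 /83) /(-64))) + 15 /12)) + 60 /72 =-8872575427 /20277180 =-437.56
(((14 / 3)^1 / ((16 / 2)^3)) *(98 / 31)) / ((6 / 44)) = 0.21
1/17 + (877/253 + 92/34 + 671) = 677.23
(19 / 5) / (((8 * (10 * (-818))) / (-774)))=7353 / 163600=0.04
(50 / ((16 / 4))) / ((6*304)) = 0.01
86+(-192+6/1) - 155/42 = -4355/42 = -103.69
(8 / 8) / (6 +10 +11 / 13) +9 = 1984 / 219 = 9.06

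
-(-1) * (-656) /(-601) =656 /601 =1.09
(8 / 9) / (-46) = -4 / 207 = -0.02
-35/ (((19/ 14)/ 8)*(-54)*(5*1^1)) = 392/ 513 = 0.76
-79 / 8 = -9.88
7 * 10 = 70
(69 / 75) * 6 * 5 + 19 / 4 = 647 / 20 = 32.35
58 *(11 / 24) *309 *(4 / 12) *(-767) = -25201319 / 12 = -2100109.92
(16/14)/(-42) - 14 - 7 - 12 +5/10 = -9563/294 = -32.53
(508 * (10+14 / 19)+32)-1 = 104221 / 19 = 5485.32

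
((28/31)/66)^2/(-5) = -196/5232645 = -0.00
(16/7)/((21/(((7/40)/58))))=1/3045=0.00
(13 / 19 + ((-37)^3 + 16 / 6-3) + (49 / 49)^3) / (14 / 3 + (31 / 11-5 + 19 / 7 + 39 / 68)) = -15117085984 / 1722863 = -8774.40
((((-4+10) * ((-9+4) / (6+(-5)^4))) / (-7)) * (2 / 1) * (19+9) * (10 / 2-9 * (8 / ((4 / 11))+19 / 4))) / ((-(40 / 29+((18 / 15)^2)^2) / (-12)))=-1538268750 / 4936313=-311.62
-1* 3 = -3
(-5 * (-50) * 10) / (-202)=-1250 / 101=-12.38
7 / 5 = 1.40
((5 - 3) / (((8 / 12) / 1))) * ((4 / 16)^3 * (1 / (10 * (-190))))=-3 / 121600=-0.00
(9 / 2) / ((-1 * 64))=-0.07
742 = 742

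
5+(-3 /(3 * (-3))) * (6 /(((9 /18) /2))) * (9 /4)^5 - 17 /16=465.26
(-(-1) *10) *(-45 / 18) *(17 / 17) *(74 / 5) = -370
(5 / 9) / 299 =5 / 2691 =0.00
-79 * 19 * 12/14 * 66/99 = -6004/7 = -857.71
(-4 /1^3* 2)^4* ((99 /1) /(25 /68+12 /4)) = 27574272 /229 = 120411.67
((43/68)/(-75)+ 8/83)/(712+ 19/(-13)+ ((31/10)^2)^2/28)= 1355208400/10998882317109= 0.00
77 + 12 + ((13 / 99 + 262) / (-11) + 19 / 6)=148837 / 2178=68.34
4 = 4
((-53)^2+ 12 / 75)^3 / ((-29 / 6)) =-2078263947713934 / 453125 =-4586513539.78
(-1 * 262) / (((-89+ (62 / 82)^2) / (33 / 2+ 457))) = 208539817 / 148648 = 1402.91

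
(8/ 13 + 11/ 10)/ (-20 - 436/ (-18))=2007/ 4940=0.41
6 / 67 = 0.09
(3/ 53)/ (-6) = -0.01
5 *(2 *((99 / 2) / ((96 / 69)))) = 11385 / 32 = 355.78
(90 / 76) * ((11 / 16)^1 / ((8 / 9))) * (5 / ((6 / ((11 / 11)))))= 7425 / 9728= 0.76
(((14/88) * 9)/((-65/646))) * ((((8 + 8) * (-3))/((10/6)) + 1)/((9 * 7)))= 44897/7150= 6.28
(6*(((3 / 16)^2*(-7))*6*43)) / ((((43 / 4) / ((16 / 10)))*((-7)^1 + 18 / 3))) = 567 / 10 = 56.70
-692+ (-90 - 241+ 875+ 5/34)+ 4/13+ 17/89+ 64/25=-142397893/983450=-144.79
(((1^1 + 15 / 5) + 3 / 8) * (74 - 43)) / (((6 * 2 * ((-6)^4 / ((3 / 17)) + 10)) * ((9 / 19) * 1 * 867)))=20615 / 5508793152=0.00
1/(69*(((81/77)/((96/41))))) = 2464/76383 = 0.03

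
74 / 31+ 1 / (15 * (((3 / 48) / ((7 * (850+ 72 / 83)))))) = 245291714 / 38595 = 6355.53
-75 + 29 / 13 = -946 / 13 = -72.77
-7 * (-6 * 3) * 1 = 126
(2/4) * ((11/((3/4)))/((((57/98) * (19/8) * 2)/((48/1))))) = 137984/1083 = 127.41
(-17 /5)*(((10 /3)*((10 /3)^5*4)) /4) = -3400000 /729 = -4663.92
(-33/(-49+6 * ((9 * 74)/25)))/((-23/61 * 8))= 50325/509864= 0.10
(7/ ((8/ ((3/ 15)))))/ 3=7/ 120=0.06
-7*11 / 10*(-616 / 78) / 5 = 11858 / 975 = 12.16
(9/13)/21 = 3/91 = 0.03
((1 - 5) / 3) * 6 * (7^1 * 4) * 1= -224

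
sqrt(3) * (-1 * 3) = -5.20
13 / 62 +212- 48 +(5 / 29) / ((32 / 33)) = 4729099 / 28768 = 164.39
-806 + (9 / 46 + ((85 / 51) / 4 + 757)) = -13355 / 276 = -48.39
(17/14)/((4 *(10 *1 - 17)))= -17/392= -0.04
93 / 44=2.11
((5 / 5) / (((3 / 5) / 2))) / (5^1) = 2 / 3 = 0.67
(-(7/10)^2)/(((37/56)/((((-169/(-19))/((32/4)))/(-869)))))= 57967/61090700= 0.00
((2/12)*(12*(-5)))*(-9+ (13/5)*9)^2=-10368/5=-2073.60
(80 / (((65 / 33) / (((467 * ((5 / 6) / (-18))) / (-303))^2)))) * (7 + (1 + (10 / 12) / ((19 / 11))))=1.75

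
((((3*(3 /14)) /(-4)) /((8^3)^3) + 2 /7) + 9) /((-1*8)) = -9970459793 /8589934592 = -1.16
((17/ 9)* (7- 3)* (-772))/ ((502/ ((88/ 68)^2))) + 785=29399059/ 38403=765.54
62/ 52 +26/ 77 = 3063/ 2002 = 1.53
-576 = -576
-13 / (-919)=13 / 919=0.01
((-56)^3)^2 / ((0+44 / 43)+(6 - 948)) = -663081058304 / 20231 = -32775495.94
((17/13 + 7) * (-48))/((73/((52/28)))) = -5184/511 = -10.14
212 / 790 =106 / 395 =0.27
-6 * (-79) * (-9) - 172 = -4438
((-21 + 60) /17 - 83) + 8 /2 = -1304 /17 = -76.71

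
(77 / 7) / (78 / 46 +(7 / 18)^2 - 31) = -81972 / 217249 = -0.38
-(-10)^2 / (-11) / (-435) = -20 / 957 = -0.02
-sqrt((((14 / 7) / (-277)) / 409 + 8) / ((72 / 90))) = -sqrt(513411021030) / 226586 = -3.16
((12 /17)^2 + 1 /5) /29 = 1009 /41905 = 0.02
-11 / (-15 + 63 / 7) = 11 / 6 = 1.83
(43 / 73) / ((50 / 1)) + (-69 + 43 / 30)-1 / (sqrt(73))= -369863 / 5475-sqrt(73) / 73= -67.67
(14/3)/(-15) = -14/45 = -0.31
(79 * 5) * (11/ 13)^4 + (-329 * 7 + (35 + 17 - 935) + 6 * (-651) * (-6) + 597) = 21049.49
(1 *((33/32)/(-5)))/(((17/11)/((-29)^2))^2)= -2824173033/46240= -61076.41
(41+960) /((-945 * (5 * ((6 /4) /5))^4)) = -2288 /10935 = -0.21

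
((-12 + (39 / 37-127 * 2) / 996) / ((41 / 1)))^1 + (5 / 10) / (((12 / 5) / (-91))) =-19397557 / 1007288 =-19.26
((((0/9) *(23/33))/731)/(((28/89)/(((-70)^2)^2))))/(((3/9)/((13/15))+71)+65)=0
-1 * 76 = -76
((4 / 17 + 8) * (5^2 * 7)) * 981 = 24034500 / 17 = 1413794.12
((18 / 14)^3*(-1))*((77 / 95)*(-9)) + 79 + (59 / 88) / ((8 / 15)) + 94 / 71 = 97.09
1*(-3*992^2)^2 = 8715437604864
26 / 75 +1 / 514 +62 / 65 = 1.30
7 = 7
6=6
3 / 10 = 0.30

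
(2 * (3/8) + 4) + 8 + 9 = 87/4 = 21.75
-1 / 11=-0.09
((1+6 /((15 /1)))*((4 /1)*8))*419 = 93856 /5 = 18771.20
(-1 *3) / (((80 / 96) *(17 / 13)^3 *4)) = -19773 / 49130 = -0.40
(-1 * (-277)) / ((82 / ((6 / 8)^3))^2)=201933 / 27541504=0.01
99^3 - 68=970231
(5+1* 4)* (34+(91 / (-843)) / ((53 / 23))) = 4550979 / 14893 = 305.58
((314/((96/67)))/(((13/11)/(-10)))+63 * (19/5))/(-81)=2519261/126360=19.94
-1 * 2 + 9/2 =5/2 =2.50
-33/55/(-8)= 3/40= 0.08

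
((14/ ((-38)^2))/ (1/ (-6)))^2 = 441/ 130321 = 0.00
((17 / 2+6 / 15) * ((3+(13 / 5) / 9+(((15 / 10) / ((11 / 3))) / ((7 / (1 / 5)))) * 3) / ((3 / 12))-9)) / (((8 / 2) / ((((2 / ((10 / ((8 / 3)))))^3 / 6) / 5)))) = 8478496 / 175415625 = 0.05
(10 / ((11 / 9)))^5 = 5904900000 / 161051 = 36664.78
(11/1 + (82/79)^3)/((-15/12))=-23899188/2465195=-9.69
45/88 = 0.51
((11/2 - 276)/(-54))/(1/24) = 1082/9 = 120.22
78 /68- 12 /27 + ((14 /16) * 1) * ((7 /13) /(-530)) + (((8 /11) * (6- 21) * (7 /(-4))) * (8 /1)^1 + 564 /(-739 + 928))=101569790851 /649368720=156.41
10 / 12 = 5 / 6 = 0.83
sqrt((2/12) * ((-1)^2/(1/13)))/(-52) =-sqrt(78)/312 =-0.03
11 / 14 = 0.79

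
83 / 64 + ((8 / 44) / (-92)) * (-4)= 21127 / 16192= 1.30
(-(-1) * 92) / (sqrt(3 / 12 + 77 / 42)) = 63.74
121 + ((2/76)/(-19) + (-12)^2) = 191329/722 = 265.00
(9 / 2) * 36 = 162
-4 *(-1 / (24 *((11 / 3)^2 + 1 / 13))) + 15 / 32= 12177 / 25312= 0.48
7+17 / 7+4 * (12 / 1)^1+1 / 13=5233 / 91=57.51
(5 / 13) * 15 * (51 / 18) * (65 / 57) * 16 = 17000 / 57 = 298.25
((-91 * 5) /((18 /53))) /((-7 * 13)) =265 /18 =14.72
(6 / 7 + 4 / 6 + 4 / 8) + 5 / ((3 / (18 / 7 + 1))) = 335 / 42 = 7.98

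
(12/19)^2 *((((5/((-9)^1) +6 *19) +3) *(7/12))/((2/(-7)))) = -94.83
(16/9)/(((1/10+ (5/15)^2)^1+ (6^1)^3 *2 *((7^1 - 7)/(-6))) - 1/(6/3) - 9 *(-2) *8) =80/6467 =0.01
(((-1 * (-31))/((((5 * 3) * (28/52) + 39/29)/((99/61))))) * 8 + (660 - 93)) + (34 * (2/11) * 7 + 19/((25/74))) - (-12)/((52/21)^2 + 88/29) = 25848785666919/36379003100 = 710.54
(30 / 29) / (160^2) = 3 / 74240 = 0.00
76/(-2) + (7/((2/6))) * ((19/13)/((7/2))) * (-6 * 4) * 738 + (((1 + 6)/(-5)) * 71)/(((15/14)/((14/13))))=-155458.53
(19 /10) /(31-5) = 19 /260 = 0.07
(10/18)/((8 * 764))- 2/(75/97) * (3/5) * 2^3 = -85371791/6876000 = -12.42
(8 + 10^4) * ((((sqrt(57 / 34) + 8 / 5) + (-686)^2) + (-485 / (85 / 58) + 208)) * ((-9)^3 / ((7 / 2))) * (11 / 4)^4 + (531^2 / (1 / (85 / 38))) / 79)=-400738269329669218347 / 7144760 - 13352284539 * sqrt(1938) / 3808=-56088570112465.79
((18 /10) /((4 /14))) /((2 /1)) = 63 /20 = 3.15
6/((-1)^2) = 6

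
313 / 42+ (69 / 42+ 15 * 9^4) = 2066906 / 21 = 98424.10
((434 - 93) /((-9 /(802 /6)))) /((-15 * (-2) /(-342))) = 2598079 /45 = 57735.09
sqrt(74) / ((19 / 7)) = 7*sqrt(74) / 19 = 3.17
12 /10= 6 /5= 1.20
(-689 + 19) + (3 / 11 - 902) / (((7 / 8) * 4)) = -10204 / 11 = -927.64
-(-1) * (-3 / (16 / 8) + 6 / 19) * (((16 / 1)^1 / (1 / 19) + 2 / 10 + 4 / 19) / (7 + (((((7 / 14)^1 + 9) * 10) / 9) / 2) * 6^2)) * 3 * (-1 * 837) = 653540481 / 142234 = 4594.83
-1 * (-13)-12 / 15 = 61 / 5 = 12.20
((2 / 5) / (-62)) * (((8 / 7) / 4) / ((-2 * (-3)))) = -1 / 3255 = -0.00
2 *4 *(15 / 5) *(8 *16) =3072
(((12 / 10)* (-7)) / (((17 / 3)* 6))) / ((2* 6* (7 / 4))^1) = -1 / 85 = -0.01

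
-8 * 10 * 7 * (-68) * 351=13366080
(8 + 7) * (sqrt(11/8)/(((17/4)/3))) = 12.42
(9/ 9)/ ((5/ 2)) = 2/ 5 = 0.40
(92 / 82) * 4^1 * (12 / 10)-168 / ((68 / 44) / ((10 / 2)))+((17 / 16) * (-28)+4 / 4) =-7902503 / 13940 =-566.89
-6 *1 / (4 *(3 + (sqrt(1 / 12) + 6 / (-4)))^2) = -54 / (sqrt(3) + 9)^2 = -0.47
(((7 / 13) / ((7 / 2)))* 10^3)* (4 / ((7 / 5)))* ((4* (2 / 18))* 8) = 1280000 / 819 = 1562.88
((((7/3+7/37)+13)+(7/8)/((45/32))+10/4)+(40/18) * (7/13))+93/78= 35021/1665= 21.03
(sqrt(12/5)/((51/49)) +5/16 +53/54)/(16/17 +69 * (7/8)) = 0.05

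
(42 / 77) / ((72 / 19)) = 19 / 132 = 0.14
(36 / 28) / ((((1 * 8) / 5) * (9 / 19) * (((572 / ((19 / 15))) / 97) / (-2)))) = -35017 / 48048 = -0.73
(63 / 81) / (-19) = -0.04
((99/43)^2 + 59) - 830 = -1415778/1849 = -765.70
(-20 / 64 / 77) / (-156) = 5 / 192192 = 0.00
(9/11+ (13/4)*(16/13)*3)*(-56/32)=-987/44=-22.43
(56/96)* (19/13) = 133/156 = 0.85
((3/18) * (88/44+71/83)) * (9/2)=2.14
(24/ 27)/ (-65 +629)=2/ 1269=0.00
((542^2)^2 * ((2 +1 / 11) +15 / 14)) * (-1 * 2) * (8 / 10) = -168107116431808 / 385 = -436641860861.84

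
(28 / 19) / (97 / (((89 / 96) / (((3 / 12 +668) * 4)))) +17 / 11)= 3916 / 743177533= 0.00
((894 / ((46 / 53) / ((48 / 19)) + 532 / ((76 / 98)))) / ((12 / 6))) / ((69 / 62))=11750736 / 20079667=0.59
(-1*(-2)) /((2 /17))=17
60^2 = 3600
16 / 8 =2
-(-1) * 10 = 10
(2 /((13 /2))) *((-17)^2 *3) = 3468 /13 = 266.77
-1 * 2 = -2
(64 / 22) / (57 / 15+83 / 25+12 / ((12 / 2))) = 0.32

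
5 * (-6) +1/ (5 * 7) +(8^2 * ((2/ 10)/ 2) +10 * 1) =-95/ 7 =-13.57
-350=-350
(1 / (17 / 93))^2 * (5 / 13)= 43245 / 3757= 11.51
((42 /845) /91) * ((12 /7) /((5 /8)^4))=294912 /48059375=0.01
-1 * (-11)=11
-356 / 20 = -89 / 5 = -17.80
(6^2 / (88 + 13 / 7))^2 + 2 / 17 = 0.28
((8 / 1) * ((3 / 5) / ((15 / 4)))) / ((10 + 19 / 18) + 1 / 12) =1152 / 10025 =0.11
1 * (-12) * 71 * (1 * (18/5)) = -15336/5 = -3067.20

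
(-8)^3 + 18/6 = -509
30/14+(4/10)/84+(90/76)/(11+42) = 229441/105735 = 2.17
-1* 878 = -878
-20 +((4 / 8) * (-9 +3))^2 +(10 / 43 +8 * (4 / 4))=-119 / 43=-2.77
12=12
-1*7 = -7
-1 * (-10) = 10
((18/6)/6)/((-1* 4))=-1/8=-0.12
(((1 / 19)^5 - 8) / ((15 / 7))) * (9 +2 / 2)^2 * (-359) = 995589835660 / 7428297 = 134026.66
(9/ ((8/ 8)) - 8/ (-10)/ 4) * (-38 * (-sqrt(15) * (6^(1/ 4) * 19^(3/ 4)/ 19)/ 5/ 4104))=23 * 2^(1/ 4) * sqrt(5) * 57^(3/ 4)/ 25650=0.05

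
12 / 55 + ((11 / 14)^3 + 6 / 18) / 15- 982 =-1333460501 / 1358280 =-981.73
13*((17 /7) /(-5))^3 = -63869 /42875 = -1.49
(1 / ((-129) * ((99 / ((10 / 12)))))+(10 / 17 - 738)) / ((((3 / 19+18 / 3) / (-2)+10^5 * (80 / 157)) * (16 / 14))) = -20057946590101 / 1583916959076408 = -0.01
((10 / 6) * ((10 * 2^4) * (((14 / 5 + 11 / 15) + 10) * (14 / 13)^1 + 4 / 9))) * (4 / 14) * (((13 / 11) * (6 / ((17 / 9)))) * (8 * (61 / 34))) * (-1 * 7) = -1372021760 / 3179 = -431589.10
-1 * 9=-9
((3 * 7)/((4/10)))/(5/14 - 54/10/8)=-14700/89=-165.17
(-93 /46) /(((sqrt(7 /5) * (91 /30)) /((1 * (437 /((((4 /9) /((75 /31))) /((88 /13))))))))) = -12696750 * sqrt(35) /8281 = -9070.76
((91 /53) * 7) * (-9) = -5733 /53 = -108.17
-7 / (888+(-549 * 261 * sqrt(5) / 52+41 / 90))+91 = 105618321900 * sqrt(5) / 203561659611929+18524145078476219 / 203561659611929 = 91.00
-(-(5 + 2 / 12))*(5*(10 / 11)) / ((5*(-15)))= -31 / 99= -0.31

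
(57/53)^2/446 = 3249/1252814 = 0.00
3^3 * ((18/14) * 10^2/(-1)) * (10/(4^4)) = -30375/224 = -135.60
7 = 7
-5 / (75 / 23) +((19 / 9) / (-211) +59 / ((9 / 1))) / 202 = -1439384 / 958995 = -1.50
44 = 44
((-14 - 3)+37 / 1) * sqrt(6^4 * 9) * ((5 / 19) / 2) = 284.21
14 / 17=0.82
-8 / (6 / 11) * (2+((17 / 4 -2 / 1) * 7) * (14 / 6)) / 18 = -1705 / 54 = -31.57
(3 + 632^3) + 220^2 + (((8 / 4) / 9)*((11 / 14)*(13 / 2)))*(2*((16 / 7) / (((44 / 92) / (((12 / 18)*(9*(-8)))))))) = 37115125993 / 147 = 252483850.29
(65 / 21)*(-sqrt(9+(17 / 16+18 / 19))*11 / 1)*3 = -715*sqrt(63593) / 532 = -338.92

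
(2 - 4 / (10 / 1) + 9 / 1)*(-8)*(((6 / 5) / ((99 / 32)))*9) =-81408 / 275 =-296.03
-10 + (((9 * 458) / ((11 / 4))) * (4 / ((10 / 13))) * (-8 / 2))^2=2940374391254 / 3025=972024592.15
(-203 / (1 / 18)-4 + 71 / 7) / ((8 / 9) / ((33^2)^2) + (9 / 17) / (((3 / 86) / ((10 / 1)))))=-4633221388455 / 192759600292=-24.04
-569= -569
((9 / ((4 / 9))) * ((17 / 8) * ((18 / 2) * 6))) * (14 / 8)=260253 / 64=4066.45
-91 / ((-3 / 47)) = 4277 / 3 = 1425.67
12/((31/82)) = 984/31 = 31.74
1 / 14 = 0.07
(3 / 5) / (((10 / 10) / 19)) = 57 / 5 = 11.40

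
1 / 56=0.02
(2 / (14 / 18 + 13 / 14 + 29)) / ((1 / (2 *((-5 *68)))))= -171360 / 3869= -44.29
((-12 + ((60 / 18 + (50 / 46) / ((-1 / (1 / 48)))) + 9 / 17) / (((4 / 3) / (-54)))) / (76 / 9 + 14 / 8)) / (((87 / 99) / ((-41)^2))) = -1046473126677 / 33291304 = -31433.83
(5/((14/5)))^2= 625/196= 3.19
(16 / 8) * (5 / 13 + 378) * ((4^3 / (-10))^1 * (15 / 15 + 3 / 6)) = -472224 / 65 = -7264.98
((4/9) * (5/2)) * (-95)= -105.56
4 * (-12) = -48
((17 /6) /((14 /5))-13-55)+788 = 60565 /84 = 721.01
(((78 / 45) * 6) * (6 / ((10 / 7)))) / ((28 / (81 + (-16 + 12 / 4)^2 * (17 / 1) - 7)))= 114933 / 25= 4597.32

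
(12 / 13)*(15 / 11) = 180 / 143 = 1.26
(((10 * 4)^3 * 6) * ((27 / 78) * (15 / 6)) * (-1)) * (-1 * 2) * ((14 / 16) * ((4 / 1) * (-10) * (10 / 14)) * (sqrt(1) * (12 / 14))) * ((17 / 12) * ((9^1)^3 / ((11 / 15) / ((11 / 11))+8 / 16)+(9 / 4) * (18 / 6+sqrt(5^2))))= -41376096000000 / 3367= -12288712800.71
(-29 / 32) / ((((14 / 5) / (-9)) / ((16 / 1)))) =1305 / 28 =46.61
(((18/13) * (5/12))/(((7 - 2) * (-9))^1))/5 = -1/390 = -0.00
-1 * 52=-52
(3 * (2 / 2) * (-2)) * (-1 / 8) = 0.75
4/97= 0.04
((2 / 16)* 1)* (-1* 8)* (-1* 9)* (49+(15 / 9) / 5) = 444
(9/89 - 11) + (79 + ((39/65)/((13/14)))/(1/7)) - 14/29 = 12102809/167765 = 72.14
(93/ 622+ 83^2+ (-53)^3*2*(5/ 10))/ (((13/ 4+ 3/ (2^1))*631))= -176632886/ 3728579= -47.37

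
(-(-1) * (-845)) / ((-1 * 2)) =845 / 2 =422.50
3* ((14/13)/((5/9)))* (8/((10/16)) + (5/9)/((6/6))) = 25242/325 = 77.67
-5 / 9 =-0.56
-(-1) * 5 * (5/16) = 25/16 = 1.56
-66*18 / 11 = -108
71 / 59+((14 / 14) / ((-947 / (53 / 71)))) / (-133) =1.20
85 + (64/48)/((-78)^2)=387856/4563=85.00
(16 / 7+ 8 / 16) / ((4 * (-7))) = -39 / 392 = -0.10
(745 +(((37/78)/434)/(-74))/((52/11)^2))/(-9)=-136388353799/1647644544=-82.78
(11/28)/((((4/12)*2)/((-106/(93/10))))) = -2915/434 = -6.72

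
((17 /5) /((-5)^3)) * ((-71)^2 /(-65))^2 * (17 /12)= -7343975809 /31687500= -231.76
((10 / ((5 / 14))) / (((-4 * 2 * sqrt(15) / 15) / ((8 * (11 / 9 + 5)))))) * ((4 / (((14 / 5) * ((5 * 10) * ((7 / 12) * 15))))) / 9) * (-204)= 49.94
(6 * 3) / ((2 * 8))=9 / 8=1.12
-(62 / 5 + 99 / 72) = -551 / 40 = -13.78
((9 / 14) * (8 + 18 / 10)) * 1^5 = 6.30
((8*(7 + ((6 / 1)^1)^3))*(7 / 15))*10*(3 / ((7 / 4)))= 14272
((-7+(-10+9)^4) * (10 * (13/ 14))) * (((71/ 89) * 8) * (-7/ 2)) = 110760/ 89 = 1244.49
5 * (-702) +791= -2719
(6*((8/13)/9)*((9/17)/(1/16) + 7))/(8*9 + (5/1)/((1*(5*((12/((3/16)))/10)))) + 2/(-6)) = 134656/1523795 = 0.09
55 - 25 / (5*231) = 12700 / 231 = 54.98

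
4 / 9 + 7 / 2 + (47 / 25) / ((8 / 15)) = 2689 / 360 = 7.47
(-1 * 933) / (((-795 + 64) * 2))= 933 / 1462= 0.64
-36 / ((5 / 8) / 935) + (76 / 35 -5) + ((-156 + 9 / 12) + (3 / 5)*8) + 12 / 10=-7561131 / 140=-54008.08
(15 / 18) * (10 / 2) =4.17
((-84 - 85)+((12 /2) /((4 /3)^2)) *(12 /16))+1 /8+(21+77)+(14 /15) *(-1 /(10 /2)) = -164473 /2400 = -68.53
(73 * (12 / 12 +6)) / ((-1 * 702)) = -0.73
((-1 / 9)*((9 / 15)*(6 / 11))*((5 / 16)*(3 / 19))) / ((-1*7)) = 3 / 11704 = 0.00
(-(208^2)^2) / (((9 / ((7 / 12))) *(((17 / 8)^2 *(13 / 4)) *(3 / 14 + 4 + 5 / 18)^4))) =-20302.19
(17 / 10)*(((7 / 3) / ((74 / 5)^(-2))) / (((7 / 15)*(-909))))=-46546 / 22725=-2.05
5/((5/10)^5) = 160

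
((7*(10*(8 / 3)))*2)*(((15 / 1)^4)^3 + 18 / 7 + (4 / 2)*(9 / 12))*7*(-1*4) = -1356281718750042560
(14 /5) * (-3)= -42 /5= -8.40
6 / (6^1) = 1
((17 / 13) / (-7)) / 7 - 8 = -5113 / 637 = -8.03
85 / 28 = 3.04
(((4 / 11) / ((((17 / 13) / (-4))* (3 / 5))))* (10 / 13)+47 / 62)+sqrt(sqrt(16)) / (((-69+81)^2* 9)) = -2503367 / 3756456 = -0.67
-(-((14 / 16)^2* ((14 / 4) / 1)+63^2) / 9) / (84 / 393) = 9513875 / 4608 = 2064.64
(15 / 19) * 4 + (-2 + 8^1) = 174 / 19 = 9.16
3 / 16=0.19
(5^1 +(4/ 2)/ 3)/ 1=17/ 3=5.67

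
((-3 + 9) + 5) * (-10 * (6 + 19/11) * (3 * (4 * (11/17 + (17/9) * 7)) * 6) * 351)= -297928800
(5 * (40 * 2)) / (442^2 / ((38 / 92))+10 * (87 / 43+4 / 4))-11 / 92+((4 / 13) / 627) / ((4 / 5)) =-658213082221 / 5573063113332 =-0.12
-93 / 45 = -31 / 15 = -2.07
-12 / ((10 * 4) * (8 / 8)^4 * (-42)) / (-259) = -1 / 36260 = -0.00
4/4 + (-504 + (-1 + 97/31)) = -15527/31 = -500.87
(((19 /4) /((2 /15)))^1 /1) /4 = 285 /32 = 8.91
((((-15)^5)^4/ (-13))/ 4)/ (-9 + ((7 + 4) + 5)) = -332525673007965087890625/ 364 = -913532068703200790908.31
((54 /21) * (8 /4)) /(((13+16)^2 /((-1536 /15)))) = -18432 /29435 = -0.63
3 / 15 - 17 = -84 / 5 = -16.80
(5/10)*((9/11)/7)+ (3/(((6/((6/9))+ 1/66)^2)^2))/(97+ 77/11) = 2095019823447/35845438378750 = 0.06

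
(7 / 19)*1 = 7 / 19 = 0.37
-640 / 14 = -320 / 7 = -45.71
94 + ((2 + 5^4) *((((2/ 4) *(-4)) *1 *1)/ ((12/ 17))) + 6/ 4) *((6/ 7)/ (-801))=179236/ 1869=95.90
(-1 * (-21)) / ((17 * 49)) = 3 / 119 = 0.03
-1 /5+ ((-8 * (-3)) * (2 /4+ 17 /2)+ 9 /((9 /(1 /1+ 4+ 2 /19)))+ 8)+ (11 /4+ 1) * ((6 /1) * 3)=56317 /190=296.41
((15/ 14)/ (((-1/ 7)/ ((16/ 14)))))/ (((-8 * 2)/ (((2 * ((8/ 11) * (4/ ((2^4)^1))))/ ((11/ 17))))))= 255/ 847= 0.30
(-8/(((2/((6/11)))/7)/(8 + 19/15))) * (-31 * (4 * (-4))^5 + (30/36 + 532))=-759089192036/165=-4600540557.79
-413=-413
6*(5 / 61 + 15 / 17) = 6000 / 1037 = 5.79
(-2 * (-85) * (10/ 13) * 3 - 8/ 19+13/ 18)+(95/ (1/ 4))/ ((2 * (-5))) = 1576591/ 4446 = 354.61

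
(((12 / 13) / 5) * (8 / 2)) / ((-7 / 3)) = -144 / 455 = -0.32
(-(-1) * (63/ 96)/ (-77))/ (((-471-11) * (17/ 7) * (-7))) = -3/ 2884288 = -0.00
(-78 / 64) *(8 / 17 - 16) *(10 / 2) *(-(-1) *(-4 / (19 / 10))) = -64350 / 323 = -199.23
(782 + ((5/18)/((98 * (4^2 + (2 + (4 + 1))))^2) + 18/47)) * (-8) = -6259.06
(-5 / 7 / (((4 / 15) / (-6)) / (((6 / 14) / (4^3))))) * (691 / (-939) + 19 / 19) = 0.03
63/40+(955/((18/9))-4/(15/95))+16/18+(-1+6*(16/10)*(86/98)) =8150651/17640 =462.06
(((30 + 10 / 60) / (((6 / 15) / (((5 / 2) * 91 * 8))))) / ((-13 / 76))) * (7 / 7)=-2407300 / 3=-802433.33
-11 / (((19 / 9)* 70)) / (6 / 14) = -33 / 190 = -0.17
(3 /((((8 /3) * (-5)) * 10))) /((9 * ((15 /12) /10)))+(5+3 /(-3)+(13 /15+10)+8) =22.85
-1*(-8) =8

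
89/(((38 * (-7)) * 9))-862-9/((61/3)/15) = -126856307/146034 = -868.68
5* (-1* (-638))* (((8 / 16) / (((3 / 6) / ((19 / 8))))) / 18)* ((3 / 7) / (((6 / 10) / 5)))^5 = 295947265625 / 1210104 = 244563.50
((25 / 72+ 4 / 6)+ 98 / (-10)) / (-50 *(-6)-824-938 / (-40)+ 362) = 3163 / 49878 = 0.06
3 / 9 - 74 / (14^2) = -13 / 294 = -0.04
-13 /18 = -0.72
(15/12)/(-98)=-5/392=-0.01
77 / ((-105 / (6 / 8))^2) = 11 / 2800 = 0.00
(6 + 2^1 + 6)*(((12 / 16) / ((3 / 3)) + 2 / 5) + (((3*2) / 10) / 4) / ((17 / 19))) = 1568 / 85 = 18.45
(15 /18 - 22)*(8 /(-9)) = 508 /27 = 18.81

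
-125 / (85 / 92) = -2300 / 17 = -135.29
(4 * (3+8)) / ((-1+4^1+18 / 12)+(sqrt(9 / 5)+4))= 7480 / 1409 -528 * sqrt(5) / 1409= 4.47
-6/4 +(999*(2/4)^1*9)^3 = 726815186259/8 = 90851898282.38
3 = 3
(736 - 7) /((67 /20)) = 14580 /67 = 217.61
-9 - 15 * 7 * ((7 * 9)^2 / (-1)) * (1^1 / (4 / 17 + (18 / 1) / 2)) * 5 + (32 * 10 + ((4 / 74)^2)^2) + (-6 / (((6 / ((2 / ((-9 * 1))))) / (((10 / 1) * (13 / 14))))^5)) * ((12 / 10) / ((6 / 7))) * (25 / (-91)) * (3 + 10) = 5344190389876508292720022 / 23653440230776584291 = 225937.13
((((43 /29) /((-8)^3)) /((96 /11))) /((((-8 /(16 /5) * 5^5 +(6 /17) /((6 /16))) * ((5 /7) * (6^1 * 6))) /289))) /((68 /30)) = 0.00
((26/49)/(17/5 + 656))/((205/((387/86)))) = 39/2207891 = 0.00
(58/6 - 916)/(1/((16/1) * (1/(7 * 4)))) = -517.90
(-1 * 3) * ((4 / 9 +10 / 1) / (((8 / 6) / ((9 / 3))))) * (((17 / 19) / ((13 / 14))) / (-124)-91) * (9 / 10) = 1768596417 / 306280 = 5774.44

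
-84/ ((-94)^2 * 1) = -21/ 2209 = -0.01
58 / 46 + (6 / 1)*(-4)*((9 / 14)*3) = -7249 / 161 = -45.02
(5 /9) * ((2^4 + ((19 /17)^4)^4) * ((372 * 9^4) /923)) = 1446815754503147984475409380 /44914280101240519607963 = 32212.82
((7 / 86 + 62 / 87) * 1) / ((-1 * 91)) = -0.01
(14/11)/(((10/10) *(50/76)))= 532/275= 1.93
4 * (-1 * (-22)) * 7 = 616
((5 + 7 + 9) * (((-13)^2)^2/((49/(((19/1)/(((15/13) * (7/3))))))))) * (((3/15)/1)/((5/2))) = 42327402/6125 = 6910.60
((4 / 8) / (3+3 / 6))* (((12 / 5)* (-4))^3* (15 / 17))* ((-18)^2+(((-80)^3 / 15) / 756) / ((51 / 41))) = -34076704768 / 1062075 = -32085.03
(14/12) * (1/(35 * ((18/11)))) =0.02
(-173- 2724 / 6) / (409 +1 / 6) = -3762 / 2455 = -1.53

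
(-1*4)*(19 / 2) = -38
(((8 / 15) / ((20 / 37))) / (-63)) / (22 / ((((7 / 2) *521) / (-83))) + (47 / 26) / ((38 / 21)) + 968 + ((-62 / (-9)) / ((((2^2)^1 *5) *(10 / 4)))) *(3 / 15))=-0.00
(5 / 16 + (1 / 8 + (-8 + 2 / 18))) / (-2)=1073 / 288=3.73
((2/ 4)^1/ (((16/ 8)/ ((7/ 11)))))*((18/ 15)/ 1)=21/ 110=0.19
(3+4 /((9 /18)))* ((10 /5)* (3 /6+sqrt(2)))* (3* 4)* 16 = 2112+4224* sqrt(2) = 8085.64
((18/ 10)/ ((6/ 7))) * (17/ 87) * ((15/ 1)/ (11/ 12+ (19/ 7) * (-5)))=-14994/ 30827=-0.49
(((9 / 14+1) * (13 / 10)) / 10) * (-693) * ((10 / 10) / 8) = -29601 / 1600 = -18.50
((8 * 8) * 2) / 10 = 64 / 5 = 12.80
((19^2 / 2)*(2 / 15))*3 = 361 / 5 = 72.20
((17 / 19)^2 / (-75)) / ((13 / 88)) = -25432 / 351975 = -0.07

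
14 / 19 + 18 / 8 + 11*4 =3571 / 76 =46.99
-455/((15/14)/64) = -81536/3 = -27178.67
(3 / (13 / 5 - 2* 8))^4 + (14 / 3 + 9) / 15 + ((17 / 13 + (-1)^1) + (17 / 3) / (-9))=20925105989 / 35365217355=0.59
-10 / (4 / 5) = -25 / 2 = -12.50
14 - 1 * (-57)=71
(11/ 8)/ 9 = 11/ 72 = 0.15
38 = 38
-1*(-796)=796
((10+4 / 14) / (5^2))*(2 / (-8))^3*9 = -81 / 1400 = -0.06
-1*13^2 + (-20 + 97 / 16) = -2927 / 16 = -182.94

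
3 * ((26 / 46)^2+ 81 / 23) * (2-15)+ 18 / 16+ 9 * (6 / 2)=-514959 / 4232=-121.68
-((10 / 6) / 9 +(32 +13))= -1220 / 27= -45.19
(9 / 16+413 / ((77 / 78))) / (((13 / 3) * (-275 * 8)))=-221193 / 5033600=-0.04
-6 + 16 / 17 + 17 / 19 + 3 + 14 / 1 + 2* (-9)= -1668 / 323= -5.16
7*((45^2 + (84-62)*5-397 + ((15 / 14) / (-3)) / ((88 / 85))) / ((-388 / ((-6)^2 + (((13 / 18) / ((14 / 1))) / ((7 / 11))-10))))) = -32830457179 / 40153344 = -817.63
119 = 119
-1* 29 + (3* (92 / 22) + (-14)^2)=1975 / 11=179.55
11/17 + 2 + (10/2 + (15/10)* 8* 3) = 742/17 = 43.65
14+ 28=42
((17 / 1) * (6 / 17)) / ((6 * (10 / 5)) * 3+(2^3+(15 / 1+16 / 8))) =6 / 61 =0.10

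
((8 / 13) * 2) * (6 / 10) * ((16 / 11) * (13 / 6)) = 128 / 55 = 2.33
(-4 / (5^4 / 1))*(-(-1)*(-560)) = 448 / 125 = 3.58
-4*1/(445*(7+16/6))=-12/12905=-0.00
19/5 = 3.80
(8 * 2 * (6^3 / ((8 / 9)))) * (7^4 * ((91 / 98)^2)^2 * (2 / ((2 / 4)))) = 27761292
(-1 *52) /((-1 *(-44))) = -13 /11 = -1.18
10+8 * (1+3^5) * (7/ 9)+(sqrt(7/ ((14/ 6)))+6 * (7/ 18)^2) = sqrt(3)+82573/ 54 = 1530.86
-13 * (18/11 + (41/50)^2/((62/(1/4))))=-145320383/6820000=-21.31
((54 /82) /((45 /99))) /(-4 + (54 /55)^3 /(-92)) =-227301525 /629180506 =-0.36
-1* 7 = -7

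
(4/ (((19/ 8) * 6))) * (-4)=-64/ 57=-1.12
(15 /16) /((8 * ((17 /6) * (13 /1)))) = 45 /14144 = 0.00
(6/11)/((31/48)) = 288/341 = 0.84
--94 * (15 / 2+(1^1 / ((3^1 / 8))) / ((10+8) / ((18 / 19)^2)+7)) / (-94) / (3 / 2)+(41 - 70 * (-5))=187950 / 487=385.93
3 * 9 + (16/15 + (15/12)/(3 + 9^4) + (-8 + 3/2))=21.57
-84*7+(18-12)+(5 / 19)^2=-210077 / 361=-581.93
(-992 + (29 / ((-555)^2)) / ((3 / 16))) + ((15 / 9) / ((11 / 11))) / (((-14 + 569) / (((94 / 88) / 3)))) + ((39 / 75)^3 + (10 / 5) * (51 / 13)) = -36119439744437 / 36706312500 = -984.01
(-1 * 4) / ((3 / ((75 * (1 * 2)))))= -200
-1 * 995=-995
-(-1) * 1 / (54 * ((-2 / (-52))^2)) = 338 / 27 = 12.52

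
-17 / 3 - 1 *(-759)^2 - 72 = -1728476 / 3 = -576158.67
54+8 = 62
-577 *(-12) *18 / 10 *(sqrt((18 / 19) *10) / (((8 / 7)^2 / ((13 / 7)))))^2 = 1161087291 / 4864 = 238710.38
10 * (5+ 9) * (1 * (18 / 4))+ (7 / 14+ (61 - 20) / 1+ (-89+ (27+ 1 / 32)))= 19505 / 32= 609.53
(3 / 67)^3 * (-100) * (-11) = 29700 / 300763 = 0.10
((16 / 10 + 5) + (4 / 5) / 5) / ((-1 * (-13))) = 13 / 25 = 0.52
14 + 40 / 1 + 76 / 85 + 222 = 23536 / 85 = 276.89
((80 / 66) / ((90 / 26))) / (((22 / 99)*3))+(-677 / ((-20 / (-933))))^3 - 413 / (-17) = -424126152973359126443 / 13464000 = -31500754082988.65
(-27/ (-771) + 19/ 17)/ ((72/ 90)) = 6295/ 4369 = 1.44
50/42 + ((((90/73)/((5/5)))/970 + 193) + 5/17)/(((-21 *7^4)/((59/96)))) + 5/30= 789400053451/582674756832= 1.35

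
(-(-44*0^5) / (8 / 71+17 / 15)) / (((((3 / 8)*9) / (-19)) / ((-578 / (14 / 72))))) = 0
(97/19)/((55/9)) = 873/1045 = 0.84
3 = 3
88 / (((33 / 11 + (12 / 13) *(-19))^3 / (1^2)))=-193336 / 6751269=-0.03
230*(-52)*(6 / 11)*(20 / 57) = -478400 / 209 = -2289.00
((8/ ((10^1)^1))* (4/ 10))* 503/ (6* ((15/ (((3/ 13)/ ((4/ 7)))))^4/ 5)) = 1207703/ 17136600000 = 0.00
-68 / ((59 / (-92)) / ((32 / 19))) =200192 / 1121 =178.58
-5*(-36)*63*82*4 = 3719520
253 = 253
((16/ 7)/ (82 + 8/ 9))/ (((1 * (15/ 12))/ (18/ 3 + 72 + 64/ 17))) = 80064/ 44387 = 1.80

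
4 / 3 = 1.33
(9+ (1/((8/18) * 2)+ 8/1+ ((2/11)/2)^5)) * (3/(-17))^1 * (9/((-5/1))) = 630514881/109514680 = 5.76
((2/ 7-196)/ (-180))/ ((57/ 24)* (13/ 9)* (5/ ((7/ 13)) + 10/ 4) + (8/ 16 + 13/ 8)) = 1096/ 42897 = 0.03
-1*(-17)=17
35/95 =7/19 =0.37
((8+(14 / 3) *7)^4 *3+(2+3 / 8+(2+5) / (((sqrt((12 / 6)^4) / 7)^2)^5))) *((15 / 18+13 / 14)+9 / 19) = 51813630809205619 / 2824077312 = 18347100.69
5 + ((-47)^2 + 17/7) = 15515/7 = 2216.43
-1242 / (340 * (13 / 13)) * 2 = -621 / 85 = -7.31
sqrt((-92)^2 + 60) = 2 * sqrt(2131) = 92.33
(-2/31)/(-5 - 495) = 1/7750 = 0.00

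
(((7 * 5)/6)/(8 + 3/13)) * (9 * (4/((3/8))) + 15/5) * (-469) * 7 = -49294245/214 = -230346.94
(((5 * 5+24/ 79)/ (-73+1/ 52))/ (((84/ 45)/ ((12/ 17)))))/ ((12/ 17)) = -25987/ 139909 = -0.19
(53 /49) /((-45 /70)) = -106 /63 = -1.68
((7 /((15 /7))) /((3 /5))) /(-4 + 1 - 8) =-49 /99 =-0.49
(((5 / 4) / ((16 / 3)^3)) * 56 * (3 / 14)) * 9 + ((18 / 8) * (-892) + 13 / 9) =-73899995 / 36864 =-2004.67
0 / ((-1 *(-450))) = 0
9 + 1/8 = 73/8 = 9.12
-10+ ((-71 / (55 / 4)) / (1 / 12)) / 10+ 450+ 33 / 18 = 435.64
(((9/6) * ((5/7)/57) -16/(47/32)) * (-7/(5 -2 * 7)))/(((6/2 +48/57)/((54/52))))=-407871/178412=-2.29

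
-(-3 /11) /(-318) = -1 /1166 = -0.00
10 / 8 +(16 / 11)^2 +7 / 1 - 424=-200199 / 484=-413.63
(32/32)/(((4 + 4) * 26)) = 0.00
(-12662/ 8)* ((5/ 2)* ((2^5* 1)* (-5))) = 633100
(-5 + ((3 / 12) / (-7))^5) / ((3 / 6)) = -86051841 / 8605184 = -10.00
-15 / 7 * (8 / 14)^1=-60 / 49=-1.22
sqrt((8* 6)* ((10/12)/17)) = 2* sqrt(170)/17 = 1.53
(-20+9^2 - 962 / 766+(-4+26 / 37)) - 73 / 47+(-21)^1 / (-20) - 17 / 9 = 6480443153 / 119886660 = 54.05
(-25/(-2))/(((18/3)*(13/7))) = 175/156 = 1.12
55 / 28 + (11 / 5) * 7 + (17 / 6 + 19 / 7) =22.91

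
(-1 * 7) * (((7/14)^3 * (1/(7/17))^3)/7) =-1.79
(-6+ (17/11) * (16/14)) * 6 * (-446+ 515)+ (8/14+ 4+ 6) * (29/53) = -1018498/583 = -1746.99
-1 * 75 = -75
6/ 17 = 0.35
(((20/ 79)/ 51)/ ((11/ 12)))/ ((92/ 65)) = 1300/ 339779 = 0.00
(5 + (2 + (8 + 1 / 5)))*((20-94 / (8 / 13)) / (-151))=10089 / 755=13.36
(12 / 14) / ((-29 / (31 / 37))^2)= 5766 / 8059303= 0.00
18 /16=1.12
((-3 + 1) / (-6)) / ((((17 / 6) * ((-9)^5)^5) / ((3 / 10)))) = -0.00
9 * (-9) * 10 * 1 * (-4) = 3240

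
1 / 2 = 0.50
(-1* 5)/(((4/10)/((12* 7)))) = -1050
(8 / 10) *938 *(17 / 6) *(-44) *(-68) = 95420864 / 15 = 6361390.93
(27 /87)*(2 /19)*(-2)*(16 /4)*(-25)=3600 /551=6.53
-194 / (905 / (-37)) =7178 / 905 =7.93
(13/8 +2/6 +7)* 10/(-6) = -1075/72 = -14.93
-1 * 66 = -66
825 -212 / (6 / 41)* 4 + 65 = -4904.67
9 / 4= 2.25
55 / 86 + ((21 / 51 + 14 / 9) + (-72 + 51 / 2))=-288773 / 6579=-43.89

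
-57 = -57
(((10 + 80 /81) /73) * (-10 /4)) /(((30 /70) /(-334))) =5202050 /17739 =293.25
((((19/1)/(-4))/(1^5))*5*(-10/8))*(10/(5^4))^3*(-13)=-247/156250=-0.00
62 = 62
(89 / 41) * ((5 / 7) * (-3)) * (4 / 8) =-1335 / 574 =-2.33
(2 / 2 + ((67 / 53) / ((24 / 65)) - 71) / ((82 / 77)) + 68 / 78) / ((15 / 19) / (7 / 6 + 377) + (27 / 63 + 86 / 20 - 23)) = 125999280474305 / 37378626397944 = 3.37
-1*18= -18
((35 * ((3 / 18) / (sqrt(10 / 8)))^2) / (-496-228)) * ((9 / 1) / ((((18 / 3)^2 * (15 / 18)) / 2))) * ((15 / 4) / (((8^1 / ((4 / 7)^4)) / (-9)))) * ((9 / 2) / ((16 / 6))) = 243 / 496664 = 0.00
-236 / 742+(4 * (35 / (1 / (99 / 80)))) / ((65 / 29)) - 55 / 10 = 6894777 / 96460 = 71.48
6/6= 1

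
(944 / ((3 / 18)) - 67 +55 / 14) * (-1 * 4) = -156826 / 7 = -22403.71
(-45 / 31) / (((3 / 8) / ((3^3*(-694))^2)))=-1359145718.71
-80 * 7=-560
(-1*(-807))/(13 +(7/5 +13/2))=8070/209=38.61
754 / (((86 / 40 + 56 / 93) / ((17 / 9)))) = 7947160 / 15357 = 517.49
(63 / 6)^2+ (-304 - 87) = -1123 / 4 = -280.75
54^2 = 2916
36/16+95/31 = 659/124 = 5.31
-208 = -208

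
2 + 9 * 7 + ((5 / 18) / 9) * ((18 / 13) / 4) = 30425 / 468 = 65.01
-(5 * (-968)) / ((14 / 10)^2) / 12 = 30250 / 147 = 205.78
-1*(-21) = 21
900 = 900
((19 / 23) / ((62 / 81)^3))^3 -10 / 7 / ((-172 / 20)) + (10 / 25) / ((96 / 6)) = 1596769636939598823033243 / 247882126672624898961920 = 6.44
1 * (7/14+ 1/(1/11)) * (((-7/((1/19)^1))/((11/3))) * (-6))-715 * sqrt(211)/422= 27531/11-715 * sqrt(211)/422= 2478.21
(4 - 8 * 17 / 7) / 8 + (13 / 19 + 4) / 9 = -3371 / 2394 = -1.41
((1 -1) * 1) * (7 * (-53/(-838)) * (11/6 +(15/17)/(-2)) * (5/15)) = 0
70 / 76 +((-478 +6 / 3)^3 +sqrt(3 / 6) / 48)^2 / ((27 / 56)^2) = 49900381706963123046319 / 997272 - 21138634496*sqrt(2) / 2187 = 50036882308268166.73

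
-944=-944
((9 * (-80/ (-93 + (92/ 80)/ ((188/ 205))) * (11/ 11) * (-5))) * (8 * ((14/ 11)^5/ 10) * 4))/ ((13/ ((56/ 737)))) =-260914686197760/ 106458243331583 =-2.45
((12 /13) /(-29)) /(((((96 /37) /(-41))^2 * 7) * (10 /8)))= -2301289 /2533440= -0.91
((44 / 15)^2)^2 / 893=3748096 / 45208125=0.08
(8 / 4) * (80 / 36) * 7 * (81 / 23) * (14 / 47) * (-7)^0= 35280 / 1081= 32.64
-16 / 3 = -5.33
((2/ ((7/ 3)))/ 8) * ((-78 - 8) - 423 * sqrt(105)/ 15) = -423 * sqrt(105)/ 140 - 129/ 14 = -40.17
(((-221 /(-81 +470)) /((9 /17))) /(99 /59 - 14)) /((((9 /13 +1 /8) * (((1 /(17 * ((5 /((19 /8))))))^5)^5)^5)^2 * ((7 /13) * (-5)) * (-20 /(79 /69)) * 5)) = 913588553721686074097316979533162875404692582946563236145542196154546925167040127318854321251699470318487246407728895968414175965538492627185687128735056522634769333986270267616524349673035622071946895907256928112171121525182641709367419643429813123454263529723067190178205693584706076488852069088620228106322284239509400832180137263541015685104652391806120937200331167479627328047210327635821970038273532735323546497727861231295325053619659285263093786457169885711564800000000000000000000000000000000000000000000000000000000000000000000000000000000000000000000000000000000000000000000000000000000000000000000000000000000000000000000000000000000000000000000000000000000000000000000000000000000000000000000000000000 /59989313300375932011767714754373149256554136199267000321749521677192591648525401626755395285466954519970043626521923715940910262009251257750880600318647860442733421701031018378228369330072612636338597709151997648526273898763870589948658774718390758441099443196640468046320378737027130642823059041928692128856043213677501222589641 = 15229188391392387128187900000000000000000000000000000000000000000000000000000000000000000000000000000000000000000000000000000000000000000000000000000000000000000000000000000000000000000000000000000000000000000000000000000000000000000000000000000000000000000000000000000000000000000000000000000000000000000000000000000000000000000000000000000000000000000000000000000000000000000000000000.00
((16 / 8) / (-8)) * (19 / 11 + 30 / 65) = -313 / 572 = -0.55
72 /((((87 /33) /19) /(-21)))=-316008 /29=-10896.83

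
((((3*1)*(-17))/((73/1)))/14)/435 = -17/148190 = -0.00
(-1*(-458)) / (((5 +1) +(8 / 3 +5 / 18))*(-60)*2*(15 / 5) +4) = -229 / 1608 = -0.14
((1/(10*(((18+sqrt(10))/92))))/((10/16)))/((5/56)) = 185472/19625 - 10304*sqrt(10)/19625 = 7.79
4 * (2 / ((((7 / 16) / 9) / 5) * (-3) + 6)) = 1920 / 1433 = 1.34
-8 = -8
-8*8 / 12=-16 / 3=-5.33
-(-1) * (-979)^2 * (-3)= -2875323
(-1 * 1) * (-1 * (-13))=-13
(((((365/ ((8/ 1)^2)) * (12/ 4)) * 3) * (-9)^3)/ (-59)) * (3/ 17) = 7184295/ 64192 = 111.92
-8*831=-6648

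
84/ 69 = 28/ 23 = 1.22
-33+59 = 26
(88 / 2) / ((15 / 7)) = 308 / 15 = 20.53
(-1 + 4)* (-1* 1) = -3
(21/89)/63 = 1/267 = 0.00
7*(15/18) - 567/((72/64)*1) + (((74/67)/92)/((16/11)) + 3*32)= -59493707/147936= -402.16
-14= -14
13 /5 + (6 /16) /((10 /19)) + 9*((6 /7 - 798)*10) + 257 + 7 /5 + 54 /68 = -680492937 /9520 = -71480.35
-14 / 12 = -7 / 6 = -1.17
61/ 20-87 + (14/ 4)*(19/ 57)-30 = -6767/ 60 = -112.78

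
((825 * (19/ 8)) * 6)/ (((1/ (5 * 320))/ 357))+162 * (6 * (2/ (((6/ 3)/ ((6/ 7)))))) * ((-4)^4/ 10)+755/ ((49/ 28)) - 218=235031703966/ 35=6715191541.89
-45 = -45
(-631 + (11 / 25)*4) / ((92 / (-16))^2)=-251696 / 13225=-19.03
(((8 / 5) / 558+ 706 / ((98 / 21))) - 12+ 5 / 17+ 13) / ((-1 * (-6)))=25329491 / 996030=25.43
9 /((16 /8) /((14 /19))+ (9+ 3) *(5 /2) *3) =63 /649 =0.10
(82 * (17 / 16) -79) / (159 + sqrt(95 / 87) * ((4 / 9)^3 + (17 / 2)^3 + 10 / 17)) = -1104771901488840 / 331340590664632463 + 49101055403985 * sqrt(8265) / 331340590664632463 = 0.01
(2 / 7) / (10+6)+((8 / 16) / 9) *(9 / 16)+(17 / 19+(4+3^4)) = 85.94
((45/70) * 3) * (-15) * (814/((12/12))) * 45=-7417575/7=-1059653.57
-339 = -339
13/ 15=0.87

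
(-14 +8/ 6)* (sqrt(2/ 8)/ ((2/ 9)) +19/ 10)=-1577/ 30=-52.57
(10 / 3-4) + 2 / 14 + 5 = 94 / 21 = 4.48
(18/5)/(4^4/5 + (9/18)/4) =144/2053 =0.07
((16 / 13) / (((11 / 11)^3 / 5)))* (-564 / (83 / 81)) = -3654720 / 1079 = -3387.14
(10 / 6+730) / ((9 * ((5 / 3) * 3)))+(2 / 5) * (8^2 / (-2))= 467 / 135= 3.46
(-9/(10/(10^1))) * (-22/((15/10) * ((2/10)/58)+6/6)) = 10440/53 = 196.98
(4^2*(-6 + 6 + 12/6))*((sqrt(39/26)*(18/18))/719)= 16*sqrt(6)/719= 0.05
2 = 2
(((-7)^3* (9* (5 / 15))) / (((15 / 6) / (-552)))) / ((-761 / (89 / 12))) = -2214.31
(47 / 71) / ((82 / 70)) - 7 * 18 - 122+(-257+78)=-426.43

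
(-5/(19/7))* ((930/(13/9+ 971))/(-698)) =0.00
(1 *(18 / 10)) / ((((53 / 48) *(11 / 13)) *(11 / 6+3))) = 33696 / 84535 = 0.40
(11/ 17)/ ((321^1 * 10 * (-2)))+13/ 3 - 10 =-206157/ 36380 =-5.67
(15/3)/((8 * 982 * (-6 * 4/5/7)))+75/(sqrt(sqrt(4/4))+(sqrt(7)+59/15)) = 15695605325/735510144 - 16875 * sqrt(7)/3901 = 9.89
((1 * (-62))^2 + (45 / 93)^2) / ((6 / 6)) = 3844.23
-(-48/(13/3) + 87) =-987/13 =-75.92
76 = 76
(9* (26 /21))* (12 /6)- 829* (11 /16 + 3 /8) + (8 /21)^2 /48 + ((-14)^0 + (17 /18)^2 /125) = -6806966981 /7938000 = -857.52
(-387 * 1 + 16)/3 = -123.67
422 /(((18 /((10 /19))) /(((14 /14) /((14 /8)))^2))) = 33760 /8379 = 4.03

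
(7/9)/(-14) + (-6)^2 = 35.94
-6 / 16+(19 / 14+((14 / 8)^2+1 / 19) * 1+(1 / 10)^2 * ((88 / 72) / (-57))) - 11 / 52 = 72555121 / 18673200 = 3.89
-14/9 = -1.56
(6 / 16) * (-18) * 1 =-27 / 4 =-6.75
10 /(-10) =-1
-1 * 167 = -167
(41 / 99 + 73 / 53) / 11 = 9400 / 57717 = 0.16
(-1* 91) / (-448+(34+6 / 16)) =0.22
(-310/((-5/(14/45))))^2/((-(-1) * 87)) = 753424/176175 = 4.28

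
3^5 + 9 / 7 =244.29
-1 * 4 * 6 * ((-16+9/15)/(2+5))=52.80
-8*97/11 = -776/11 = -70.55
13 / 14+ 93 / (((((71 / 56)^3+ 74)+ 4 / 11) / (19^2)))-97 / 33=29826136274915 / 68186999958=437.42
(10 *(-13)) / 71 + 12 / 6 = 12 / 71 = 0.17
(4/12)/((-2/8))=-4/3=-1.33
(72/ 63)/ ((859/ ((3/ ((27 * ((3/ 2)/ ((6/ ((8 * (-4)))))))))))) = -0.00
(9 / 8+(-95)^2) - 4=72177 / 8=9022.12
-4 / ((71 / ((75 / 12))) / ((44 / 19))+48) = -1100 / 14549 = -0.08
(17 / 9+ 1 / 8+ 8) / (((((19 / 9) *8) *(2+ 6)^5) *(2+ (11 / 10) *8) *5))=721 / 2151677952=0.00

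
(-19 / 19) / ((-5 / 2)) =2 / 5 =0.40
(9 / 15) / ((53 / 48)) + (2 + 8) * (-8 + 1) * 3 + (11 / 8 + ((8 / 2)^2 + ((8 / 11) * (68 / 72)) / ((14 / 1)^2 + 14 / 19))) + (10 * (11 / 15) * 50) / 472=-4427415040397 / 23143677480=-191.30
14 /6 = 7 /3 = 2.33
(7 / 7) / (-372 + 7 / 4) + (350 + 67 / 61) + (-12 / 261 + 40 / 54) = 24884600243 / 70737003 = 351.79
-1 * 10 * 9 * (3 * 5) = -1350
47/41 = 1.15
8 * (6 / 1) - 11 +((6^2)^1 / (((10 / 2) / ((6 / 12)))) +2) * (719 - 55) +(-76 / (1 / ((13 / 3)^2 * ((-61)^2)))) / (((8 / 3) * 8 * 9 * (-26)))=20818763 / 4320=4819.16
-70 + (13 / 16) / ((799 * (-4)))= -70.00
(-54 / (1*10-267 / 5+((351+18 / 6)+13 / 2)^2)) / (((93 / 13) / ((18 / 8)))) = -10530 / 80548447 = -0.00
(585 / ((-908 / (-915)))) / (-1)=-535275 / 908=-589.51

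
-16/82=-8/41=-0.20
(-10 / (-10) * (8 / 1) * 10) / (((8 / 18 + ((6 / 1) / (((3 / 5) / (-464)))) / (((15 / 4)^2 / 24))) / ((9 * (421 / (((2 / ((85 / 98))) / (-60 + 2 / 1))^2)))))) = -5180133718125 / 213888283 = -24218.88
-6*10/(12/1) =-5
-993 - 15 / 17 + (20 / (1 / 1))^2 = -10096 / 17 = -593.88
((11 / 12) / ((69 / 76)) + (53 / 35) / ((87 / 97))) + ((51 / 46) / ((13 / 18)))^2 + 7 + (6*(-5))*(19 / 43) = -42183652286 / 35117159805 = -1.20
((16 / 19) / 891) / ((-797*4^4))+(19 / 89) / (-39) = -1367232341 / 249771549456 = -0.01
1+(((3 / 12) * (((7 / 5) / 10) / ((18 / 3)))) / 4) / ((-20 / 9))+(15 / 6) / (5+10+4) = 687601 / 608000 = 1.13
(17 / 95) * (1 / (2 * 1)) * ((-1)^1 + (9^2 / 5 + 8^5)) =1393286 / 475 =2933.23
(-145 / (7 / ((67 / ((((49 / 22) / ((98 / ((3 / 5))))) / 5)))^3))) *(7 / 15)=-11609151037000000 / 81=-143322852308641.98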